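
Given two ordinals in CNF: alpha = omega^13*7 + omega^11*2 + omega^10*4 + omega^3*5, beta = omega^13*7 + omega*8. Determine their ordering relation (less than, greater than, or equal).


Compare term by term from highest exponent:
alpha = omega^13*7 + omega^11*2 + omega^10*4 + omega^3*5
beta = omega^13*7 + omega*8
Term 1: alpha has omega^13*7, beta has omega^13*7
Term 2: alpha has omega^11*2, beta has omega^1*8
Term 3: alpha has omega^10*4, beta has omega^0*0
Term 4: alpha has omega^3*5, beta has omega^0*0
Result: alpha > beta

alpha > beta


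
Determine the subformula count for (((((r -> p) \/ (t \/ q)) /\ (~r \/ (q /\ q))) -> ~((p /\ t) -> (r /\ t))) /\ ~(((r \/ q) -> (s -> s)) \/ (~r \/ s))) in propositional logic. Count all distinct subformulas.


Formula: (((((r -> p) \/ (t \/ q)) /\ (~r \/ (q /\ q))) -> ~((p /\ t) -> (r /\ t))) /\ ~(((r \/ q) -> (s -> s)) \/ (~r \/ s)))
Subformulas found:
  1. r
  2. p
  3. q
  4. s
  5. t
  6. ~r
  7. (r -> p)
  8. (q /\ q)
  9. (r \/ q)
  10. (r /\ t)
  11. (t \/ q)
  12. (p /\ t)
  13. (s -> s)
  14. (~r \/ s)
  15. (~r \/ (q /\ q))
  16. ((r \/ q) -> (s -> s))
  17. ((r -> p) \/ (t \/ q))
  18. ((p /\ t) -> (r /\ t))
  19. ~((p /\ t) -> (r /\ t))
  20. (((r \/ q) -> (s -> s)) \/ (~r \/ s))
  21. ~(((r \/ q) -> (s -> s)) \/ (~r \/ s))
  22. (((r -> p) \/ (t \/ q)) /\ (~r \/ (q /\ q)))
  23. ((((r -> p) \/ (t \/ q)) /\ (~r \/ (q /\ q))) -> ~((p /\ t) -> (r /\ t)))
  24. (((((r -> p) \/ (t \/ q)) /\ (~r \/ (q /\ q))) -> ~((p /\ t) -> (r /\ t))) /\ ~(((r \/ q) -> (s -> s)) \/ (~r \/ s)))
Total distinct subformulas = 24

24


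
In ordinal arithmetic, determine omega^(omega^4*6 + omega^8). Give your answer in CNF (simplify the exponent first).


omega^(omega^4*6 + omega^8):
In ordinal addition a term is absorbed by a following term of strictly larger exponent: 4 < 8, so omega^4*6 + omega^8 = omega^8.
omega raised to a CNF ordinal is a single CNF term: Result = omega^(omega^8)

omega^(omega^8)


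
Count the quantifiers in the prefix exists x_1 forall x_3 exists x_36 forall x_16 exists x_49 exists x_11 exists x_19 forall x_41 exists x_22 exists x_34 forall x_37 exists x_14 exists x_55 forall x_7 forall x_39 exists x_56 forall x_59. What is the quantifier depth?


Quantifier prefix has 17 quantifier symbols.
Quantifier depth = 17

17


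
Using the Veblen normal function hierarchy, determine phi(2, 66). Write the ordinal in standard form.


phi(2, 66):
phi(2, beta) = zeta_beta (the beta-th zeta number, fixed point of epsilon).
phi(2, 66) = zeta_66

zeta_66


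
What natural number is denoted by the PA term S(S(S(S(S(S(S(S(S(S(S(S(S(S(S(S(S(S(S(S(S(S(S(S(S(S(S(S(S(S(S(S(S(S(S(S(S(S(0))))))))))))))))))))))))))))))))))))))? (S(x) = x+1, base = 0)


Counting successors applied to 0:
38 applications of S to 0 = 38

38


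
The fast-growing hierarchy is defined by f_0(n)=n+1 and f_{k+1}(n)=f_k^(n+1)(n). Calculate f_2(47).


f_2(47) = f_1^48(47)
f_1(m) = 2m + 1.
Iterating: f_1^k(n) = 2^k*(n+1) - 1.
f_2(47) = 2^48*(47+1) - 1 = 281474976710656*48 - 1 = 13510798882111487

13510798882111487


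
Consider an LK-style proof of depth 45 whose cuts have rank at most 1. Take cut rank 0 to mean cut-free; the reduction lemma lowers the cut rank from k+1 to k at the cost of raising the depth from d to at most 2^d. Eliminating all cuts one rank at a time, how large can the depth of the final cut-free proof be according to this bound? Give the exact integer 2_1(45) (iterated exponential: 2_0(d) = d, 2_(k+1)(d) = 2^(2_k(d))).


Each rank reduction sends depth d to at most 2^d; cut rank r needs r reductions.
2_0(45) = 45
2_1(45) = 2^45 = 35184372088832
Cut-free depth bound = 35184372088832

35184372088832


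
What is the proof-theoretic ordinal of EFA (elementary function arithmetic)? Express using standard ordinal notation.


The proof-theoretic ordinal of EFA (elementary function arithmetic) is a standard result in ordinal analysis.
This ordinal is the supremum of order types of primitive recursive well-orderings
that the theory can prove to be well-ordered.
For EFA (elementary function arithmetic), the proof-theoretic ordinal is omega^3.

omega^3


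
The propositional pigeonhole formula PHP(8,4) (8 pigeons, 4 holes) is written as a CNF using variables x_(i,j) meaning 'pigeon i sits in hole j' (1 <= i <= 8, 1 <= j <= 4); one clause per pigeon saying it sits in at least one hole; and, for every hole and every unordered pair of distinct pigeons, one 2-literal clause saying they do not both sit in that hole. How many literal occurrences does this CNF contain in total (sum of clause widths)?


PHP(8,4): 8 pigeons, 4 holes, 8*4 = 32 variables.
- pigeon clauses: one per pigeon -> 8 clauses of width 4 -> 32 literals
- hole clauses: 4 holes * C(8,2) = 4 * 28 -> 112 clauses of width 2 -> 224 literals
Total literal occurrences = 32 + 224 = 256

256


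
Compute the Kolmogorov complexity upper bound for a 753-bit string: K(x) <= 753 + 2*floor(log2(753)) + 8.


floor(log2(753)) = 9
2 * 9 = 18
K(x) <= 753 + 18 + 8 = 779

779


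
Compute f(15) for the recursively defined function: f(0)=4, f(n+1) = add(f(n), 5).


f(0) = 4
f(1) = add(f(0), 5) = add(4, 5) = 9
f(2) = add(f(1), 5) = add(9, 5) = 14
f(3) = add(f(2), 5) = add(14, 5) = 19
f(4) = add(f(3), 5) = add(19, 5) = 24
f(5) = add(f(4), 5) = add(24, 5) = 29
f(6) = add(f(5), 5) = add(29, 5) = 34
f(7) = add(f(6), 5) = add(34, 5) = 39
f(8) = add(f(7), 5) = add(39, 5) = 44
f(9) = add(f(8), 5) = add(44, 5) = 49
f(10) = add(f(9), 5) = add(49, 5) = 54
f(11) = add(f(10), 5) = add(54, 5) = 59
f(12) = add(f(11), 5) = add(59, 5) = 64
f(13) = add(f(12), 5) = add(64, 5) = 69
f(14) = add(f(13), 5) = add(69, 5) = 74
f(15) = add(f(14), 5) = add(74, 5) = 79


79


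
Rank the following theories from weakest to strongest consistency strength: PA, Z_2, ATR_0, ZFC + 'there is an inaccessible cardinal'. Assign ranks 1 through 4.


Ordering by consistency strength:
1. PA
2. ATR_0
3. Z_2
4. ZFC + 'there is an inaccessible cardinal'


PA=1, Z_2=3, ATR_0=2, ZFC + 'there is an inaccessible cardinal'=4


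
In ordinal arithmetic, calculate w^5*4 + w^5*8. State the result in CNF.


Ordinal addition w^5*4 + w^5*8:
Both terms have the same exponent 5.
w^e*c + w^e*d = w^e*(c+d).
Result = w^5*(4+8) = w^5*12

w^5*12


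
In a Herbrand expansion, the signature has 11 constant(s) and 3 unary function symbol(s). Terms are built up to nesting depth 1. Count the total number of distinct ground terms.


Herbrand terms by depth:
Depth 0: 11 constants
Depth 1: 33 new terms (running total: 44)
Total distinct ground terms = 44

44


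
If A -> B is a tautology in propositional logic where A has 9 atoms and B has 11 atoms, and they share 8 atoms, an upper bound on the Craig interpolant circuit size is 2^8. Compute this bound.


Shared atoms = 8
Craig interpolant size bound = 2^8
= 256

256


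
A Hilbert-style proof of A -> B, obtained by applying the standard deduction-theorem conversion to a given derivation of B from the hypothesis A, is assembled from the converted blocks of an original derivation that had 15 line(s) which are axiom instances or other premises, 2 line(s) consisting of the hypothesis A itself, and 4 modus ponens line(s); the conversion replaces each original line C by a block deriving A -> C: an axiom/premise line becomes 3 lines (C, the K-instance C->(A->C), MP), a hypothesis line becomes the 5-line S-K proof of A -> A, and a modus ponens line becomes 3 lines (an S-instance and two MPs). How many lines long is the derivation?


Deduction-theorem conversion, block by block:
- 15 axiom/premise lines -> 3 lines each = 45
- 2 hypothesis lines -> 5 lines each (identity proof A->A) = 10
- 4 MP lines -> 3 lines each (S-instance, MP, MP) = 12
Total = 45 + 10 + 12 = 67 lines.

67


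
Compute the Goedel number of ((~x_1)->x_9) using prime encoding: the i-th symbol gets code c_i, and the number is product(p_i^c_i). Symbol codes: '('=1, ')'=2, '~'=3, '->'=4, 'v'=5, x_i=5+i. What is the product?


Formula: ((~x_1)->x_9)
Symbol codes: [1, 1, 3, 6, 2, 4, 14, 2]
Primes: [2, 3, 5, 7, 11, 13, 17, 19]
p_1^1 = 2^1 = 2
p_2^1 = 3^1 = 3
p_3^3 = 5^3 = 125
p_4^6 = 7^6 = 117649
p_5^2 = 11^2 = 121
p_6^4 = 13^4 = 28561
p_7^14 = 17^14 = 168377826559400929
p_8^2 = 19^2 = 361
Product = 18535332632443661107949404099320750

18535332632443661107949404099320750


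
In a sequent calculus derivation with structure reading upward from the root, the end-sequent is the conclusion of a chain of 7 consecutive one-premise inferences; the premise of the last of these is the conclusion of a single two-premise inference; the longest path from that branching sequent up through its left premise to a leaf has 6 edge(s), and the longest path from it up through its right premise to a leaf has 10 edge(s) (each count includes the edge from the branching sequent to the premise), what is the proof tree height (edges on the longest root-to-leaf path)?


Longest path through the left premise: 6 edges (measured from the branching sequent)
Longest path through the right premise: 10 edges
Height of the subtree rooted at the branching sequent: max(6, 10) = 10
The branching sequent sits 7 edges above the root (the chain of one-premise inferences), so height = 10 + 7 = 17

17


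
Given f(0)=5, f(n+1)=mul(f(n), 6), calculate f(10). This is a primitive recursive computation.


f(0) = 5
f(1) = mul(f(0), 6) = mul(5, 6) = 30
f(2) = mul(f(1), 6) = mul(30, 6) = 180
f(3) = mul(f(2), 6) = mul(180, 6) = 1080
f(4) = mul(f(3), 6) = mul(1080, 6) = 6480
f(5) = mul(f(4), 6) = mul(6480, 6) = 38880
f(6) = mul(f(5), 6) = mul(38880, 6) = 233280
f(7) = mul(f(6), 6) = mul(233280, 6) = 1399680
f(8) = mul(f(7), 6) = mul(1399680, 6) = 8398080
f(9) = mul(f(8), 6) = mul(8398080, 6) = 50388480
f(10) = mul(f(9), 6) = mul(50388480, 6) = 302330880


302330880


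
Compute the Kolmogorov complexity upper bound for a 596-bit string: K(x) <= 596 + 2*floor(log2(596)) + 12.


floor(log2(596)) = 9
2 * 9 = 18
K(x) <= 596 + 18 + 12 = 626

626


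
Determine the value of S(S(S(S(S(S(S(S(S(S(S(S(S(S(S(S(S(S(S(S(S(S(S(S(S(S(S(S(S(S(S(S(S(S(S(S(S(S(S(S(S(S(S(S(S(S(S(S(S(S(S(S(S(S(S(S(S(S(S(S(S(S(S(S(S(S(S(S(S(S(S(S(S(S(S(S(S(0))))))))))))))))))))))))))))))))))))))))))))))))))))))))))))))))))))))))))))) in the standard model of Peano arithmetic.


Counting successors applied to 0:
77 applications of S to 0 = 77

77


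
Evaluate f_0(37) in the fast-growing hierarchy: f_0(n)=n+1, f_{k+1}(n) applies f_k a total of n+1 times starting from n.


f_0(37) = 37 + 1 = 38

38


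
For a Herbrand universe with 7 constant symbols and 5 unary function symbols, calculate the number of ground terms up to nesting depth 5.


Herbrand terms by depth:
Depth 0: 7 constants
Depth 1: 35 new terms (running total: 42)
Depth 2: 175 new terms (running total: 217)
Depth 3: 875 new terms (running total: 1092)
Depth 4: 4375 new terms (running total: 5467)
Depth 5: 21875 new terms (running total: 27342)
Total distinct ground terms = 27342

27342


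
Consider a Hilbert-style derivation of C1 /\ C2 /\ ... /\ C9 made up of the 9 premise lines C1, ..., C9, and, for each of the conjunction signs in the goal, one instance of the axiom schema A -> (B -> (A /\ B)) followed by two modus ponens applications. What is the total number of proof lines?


Conjoining 9 premises:
- 9 premise lines
- the goal has 8 conjunction signs; each costs 1 axiom instance + 2 MP = 3 lines: 3 * 8 = 24
Total = 9 + 24 = 33 lines.

33


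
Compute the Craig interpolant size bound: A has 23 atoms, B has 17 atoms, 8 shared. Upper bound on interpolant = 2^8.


Shared atoms = 8
Craig interpolant size bound = 2^8
= 256

256


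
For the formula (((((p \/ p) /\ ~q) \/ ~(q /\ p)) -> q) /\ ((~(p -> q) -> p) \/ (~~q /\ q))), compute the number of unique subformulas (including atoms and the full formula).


Formula: (((((p \/ p) /\ ~q) \/ ~(q /\ p)) -> q) /\ ((~(p -> q) -> p) \/ (~~q /\ q)))
Subformulas found:
  1. q
  2. p
  3. ~q
  4. ~~q
  5. (p \/ p)
  6. (q /\ p)
  7. (p -> q)
  8. ~(p -> q)
  9. ~(q /\ p)
  10. (~~q /\ q)
  11. (~(p -> q) -> p)
  12. ((p \/ p) /\ ~q)
  13. (((p \/ p) /\ ~q) \/ ~(q /\ p))
  14. ((~(p -> q) -> p) \/ (~~q /\ q))
  15. ((((p \/ p) /\ ~q) \/ ~(q /\ p)) -> q)
  16. (((((p \/ p) /\ ~q) \/ ~(q /\ p)) -> q) /\ ((~(p -> q) -> p) \/ (~~q /\ q)))
Total distinct subformulas = 16

16


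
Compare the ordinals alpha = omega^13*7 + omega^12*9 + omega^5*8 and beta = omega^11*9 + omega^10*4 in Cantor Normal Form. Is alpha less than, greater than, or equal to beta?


Compare term by term from highest exponent:
alpha = omega^13*7 + omega^12*9 + omega^5*8
beta = omega^11*9 + omega^10*4
Term 1: alpha has omega^13*7, beta has omega^11*9
Term 2: alpha has omega^12*9, beta has omega^10*4
Term 3: alpha has omega^5*8, beta has omega^0*0
Result: alpha > beta

alpha > beta


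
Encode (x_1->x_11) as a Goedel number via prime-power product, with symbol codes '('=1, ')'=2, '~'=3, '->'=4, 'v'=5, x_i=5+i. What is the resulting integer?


Formula: (x_1->x_11)
Symbol codes: [1, 6, 4, 16, 2]
Primes: [2, 3, 5, 7, 11]
p_1^1 = 2^1 = 2
p_2^6 = 3^6 = 729
p_3^4 = 5^4 = 625
p_4^16 = 7^16 = 33232930569601
p_5^2 = 11^2 = 121
Product = 3664304465767418261250

3664304465767418261250


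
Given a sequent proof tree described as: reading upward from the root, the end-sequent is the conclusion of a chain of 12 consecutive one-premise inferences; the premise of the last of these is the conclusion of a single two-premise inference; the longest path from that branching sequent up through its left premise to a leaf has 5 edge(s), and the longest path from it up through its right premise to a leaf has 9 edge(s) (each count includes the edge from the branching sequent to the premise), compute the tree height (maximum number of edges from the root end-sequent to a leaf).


Longest path through the left premise: 5 edges (measured from the branching sequent)
Longest path through the right premise: 9 edges
Height of the subtree rooted at the branching sequent: max(5, 9) = 9
The branching sequent sits 12 edges above the root (the chain of one-premise inferences), so height = 9 + 12 = 21

21


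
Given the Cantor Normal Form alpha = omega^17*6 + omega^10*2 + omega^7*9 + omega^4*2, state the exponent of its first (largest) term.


CNF: omega^17*6 + omega^10*2 + omega^7*9 + omega^4*2
The leading term is omega^17*6, which has exponent 17.

17


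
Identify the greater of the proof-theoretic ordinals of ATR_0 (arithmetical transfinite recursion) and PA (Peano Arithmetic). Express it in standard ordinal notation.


Proof-theoretic ordinal of ATR_0 (arithmetical transfinite recursion): Gamma_0
Proof-theoretic ordinal of PA (Peano Arithmetic): epsilon_0
Comparing: epsilon_0 < Gamma_0.
The larger ordinal is Gamma_0 (from ATR_0 (arithmetical transfinite recursion)).

Gamma_0


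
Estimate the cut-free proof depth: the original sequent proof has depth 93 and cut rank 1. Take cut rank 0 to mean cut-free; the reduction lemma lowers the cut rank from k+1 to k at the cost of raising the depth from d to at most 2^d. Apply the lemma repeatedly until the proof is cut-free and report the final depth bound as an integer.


Each rank reduction sends depth d to at most 2^d; cut rank r needs r reductions.
2_0(93) = 93
2_1(93) = 2^93 = 9903520314283042199192993792
Cut-free depth bound = 9903520314283042199192993792

9903520314283042199192993792


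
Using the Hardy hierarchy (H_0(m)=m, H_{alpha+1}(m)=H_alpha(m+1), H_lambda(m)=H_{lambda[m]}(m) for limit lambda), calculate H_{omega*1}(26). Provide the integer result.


H_{omega*1}(26):
For the Hardy hierarchy, H_{omega*k}(n) = 2^k * n.
2^1 = 2.
2 * 26 = 52

52


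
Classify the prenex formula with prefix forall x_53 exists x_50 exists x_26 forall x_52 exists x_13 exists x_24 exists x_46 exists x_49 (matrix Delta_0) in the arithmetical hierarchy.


Leading quantifier is forall, so the class is Pi.
Number of quantifier blocks = alternations + 1 = 3 + 1 = 4.
Classification: Pi_4

Pi_4


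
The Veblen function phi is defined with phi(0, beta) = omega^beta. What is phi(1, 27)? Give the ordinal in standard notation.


phi(1, 27):
phi(1, beta) = epsilon_beta (the beta-th epsilon number).
phi(1, 27) = epsilon_27

epsilon_27


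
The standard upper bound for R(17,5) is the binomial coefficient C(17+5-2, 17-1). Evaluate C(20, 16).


R(17,5) <= C(17+5-2, 17-1) = C(20, 16)
C(20, 16) = 20! / (16! * 4!)
= 4845

4845


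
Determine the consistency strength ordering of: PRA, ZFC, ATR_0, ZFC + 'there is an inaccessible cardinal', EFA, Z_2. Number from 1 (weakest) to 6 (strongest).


Ordering by consistency strength:
1. EFA
2. PRA
3. ATR_0
4. Z_2
5. ZFC
6. ZFC + 'there is an inaccessible cardinal'


PRA=2, ZFC=5, ATR_0=3, ZFC + 'there is an inaccessible cardinal'=6, EFA=1, Z_2=4


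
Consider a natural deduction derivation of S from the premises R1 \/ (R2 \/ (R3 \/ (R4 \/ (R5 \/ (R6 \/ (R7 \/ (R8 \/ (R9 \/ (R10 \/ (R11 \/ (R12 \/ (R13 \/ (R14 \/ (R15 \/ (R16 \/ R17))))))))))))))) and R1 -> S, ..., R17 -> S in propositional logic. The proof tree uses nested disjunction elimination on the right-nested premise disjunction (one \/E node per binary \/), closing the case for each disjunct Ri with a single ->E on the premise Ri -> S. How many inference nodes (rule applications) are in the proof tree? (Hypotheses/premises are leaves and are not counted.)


The premise R1 \/ (R2 \/ (R3 \/ (R4 \/ (R5 \/ (R6 \/ (R7 \/ (R8 \/ (R9 \/ (R10 \/ (R11 \/ (R12 \/ (R13 \/ (R14 \/ (R15 \/ (R16 \/ R17))))))))))))))) contains 17 disjuncts, hence 16 binary \/ connectives.
- Each binary \/ is eliminated once: 16 \/E nodes.
- Each of the 17 cases Ri derives S by one ->E with Ri -> S: 17 ->E nodes.
Total = 16 + 17 = 33

33


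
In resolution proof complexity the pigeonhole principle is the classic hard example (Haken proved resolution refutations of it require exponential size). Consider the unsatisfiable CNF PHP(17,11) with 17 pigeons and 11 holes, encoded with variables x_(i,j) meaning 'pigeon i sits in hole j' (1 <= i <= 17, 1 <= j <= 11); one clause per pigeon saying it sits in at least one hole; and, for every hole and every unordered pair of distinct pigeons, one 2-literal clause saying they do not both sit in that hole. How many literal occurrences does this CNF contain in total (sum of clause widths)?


PHP(17,11): 17 pigeons, 11 holes, 17*11 = 187 variables.
- pigeon clauses: one per pigeon -> 17 clauses of width 11 -> 187 literals
- hole clauses: 11 holes * C(17,2) = 11 * 136 -> 1496 clauses of width 2 -> 2992 literals
Total literal occurrences = 187 + 2992 = 3179

3179


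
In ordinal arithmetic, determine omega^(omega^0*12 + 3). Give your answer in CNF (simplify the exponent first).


omega^(omega^0*12 + 3):
omega^0 = 1, so the exponent is 12 + 3 = 15 (finite ordinal addition).
Result = omega^15, already a single CNF term.

omega^15


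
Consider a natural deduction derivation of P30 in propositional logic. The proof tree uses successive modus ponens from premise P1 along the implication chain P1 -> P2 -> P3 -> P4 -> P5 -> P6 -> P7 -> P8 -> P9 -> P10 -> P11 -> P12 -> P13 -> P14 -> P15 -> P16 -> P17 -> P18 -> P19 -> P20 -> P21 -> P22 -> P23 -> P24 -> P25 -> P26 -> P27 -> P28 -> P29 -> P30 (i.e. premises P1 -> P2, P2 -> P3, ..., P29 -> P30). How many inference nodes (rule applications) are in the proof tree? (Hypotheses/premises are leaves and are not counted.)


We have a chain: P1 -> P2 -> P3 -> P4 -> P5 -> P6 -> P7 -> P8 -> P9 -> P10 -> P11 -> P12 -> P13 -> P14 -> P15 -> P16 -> P17 -> P18 -> P19 -> P20 -> P21 -> P22 -> P23 -> P24 -> P25 -> P26 -> P27 -> P28 -> P29 -> P30.
Each modus ponens application produces the next variable.
The chain has 30 propositions, so 30-1 = 29 modus ponens steps.
Total inference nodes = 29

29


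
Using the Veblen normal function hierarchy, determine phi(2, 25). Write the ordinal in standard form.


phi(2, 25):
phi(2, beta) = zeta_beta (the beta-th zeta number, fixed point of epsilon).
phi(2, 25) = zeta_25

zeta_25


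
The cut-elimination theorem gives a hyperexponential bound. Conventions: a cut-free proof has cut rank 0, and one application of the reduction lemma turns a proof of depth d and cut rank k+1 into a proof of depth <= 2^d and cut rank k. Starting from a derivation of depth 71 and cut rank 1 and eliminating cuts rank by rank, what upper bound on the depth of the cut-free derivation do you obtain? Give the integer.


Each rank reduction sends depth d to at most 2^d; cut rank r needs r reductions.
2_0(71) = 71
2_1(71) = 2^71 = 2361183241434822606848
Cut-free depth bound = 2361183241434822606848

2361183241434822606848


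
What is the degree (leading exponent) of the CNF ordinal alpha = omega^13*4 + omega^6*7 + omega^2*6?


CNF: omega^13*4 + omega^6*7 + omega^2*6
The leading term is omega^13*4, which has exponent 13.

13


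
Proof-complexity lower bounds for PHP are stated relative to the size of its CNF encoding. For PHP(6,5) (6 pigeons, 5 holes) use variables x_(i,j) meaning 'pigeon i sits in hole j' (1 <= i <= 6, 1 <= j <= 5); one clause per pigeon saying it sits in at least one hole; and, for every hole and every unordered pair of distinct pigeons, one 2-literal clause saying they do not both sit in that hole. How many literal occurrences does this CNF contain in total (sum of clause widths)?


PHP(6,5): 6 pigeons, 5 holes, 6*5 = 30 variables.
- pigeon clauses: one per pigeon -> 6 clauses of width 5 -> 30 literals
- hole clauses: 5 holes * C(6,2) = 5 * 15 -> 75 clauses of width 2 -> 150 literals
Total literal occurrences = 30 + 150 = 180

180


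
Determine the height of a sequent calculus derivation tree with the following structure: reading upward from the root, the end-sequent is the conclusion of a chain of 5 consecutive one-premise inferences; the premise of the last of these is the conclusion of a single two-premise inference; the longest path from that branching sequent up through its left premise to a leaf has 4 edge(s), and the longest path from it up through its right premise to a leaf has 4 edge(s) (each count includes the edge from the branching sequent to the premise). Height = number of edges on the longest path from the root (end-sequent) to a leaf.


Longest path through the left premise: 4 edges (measured from the branching sequent)
Longest path through the right premise: 4 edges
Height of the subtree rooted at the branching sequent: max(4, 4) = 4
The branching sequent sits 5 edges above the root (the chain of one-premise inferences), so height = 4 + 5 = 9

9


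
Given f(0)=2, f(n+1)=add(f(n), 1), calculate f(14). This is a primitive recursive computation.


f(0) = 2
f(1) = add(f(0), 1) = add(2, 1) = 3
f(2) = add(f(1), 1) = add(3, 1) = 4
f(3) = add(f(2), 1) = add(4, 1) = 5
f(4) = add(f(3), 1) = add(5, 1) = 6
f(5) = add(f(4), 1) = add(6, 1) = 7
f(6) = add(f(5), 1) = add(7, 1) = 8
f(7) = add(f(6), 1) = add(8, 1) = 9
f(8) = add(f(7), 1) = add(9, 1) = 10
f(9) = add(f(8), 1) = add(10, 1) = 11
f(10) = add(f(9), 1) = add(11, 1) = 12
f(11) = add(f(10), 1) = add(12, 1) = 13
f(12) = add(f(11), 1) = add(13, 1) = 14
f(13) = add(f(12), 1) = add(14, 1) = 15
f(14) = add(f(13), 1) = add(15, 1) = 16


16


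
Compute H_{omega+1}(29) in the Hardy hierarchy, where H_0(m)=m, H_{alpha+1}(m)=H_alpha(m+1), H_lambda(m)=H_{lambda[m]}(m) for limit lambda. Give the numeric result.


H_{omega+1}(29):
Unwind the 1 successor steps: H_{omega+1}(29) = H_omega(29+1) = H_omega(30).
H_omega(m) = H_m(m) = m + m = 2m.
Result = 2 * 30 = 60

60


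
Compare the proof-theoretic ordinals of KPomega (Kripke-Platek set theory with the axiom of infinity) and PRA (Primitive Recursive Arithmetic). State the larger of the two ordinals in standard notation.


Proof-theoretic ordinal of KPomega (Kripke-Platek set theory with the axiom of infinity): psi_0(epsilon_{Omega+1})
Proof-theoretic ordinal of PRA (Primitive Recursive Arithmetic): omega^omega
Comparing: omega^omega < psi_0(epsilon_{Omega+1}).
The larger ordinal is psi_0(epsilon_{Omega+1}) (from KPomega (Kripke-Platek set theory with the axiom of infinity)).

psi_0(epsilon_{Omega+1})


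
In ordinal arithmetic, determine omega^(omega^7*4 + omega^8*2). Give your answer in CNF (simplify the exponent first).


omega^(omega^7*4 + omega^8*2):
In ordinal addition a term is absorbed by a following term of strictly larger exponent: 7 < 8, so omega^7*4 + omega^8*2 = omega^8*2.
omega raised to a CNF ordinal is a single CNF term: Result = omega^(omega^8*2)

omega^(omega^8*2)


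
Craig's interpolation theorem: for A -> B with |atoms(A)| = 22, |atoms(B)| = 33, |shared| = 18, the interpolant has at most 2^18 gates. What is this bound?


Shared atoms = 18
Craig interpolant size bound = 2^18
= 262144

262144


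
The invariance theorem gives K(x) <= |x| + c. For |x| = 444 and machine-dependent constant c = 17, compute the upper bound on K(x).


K(x) <= |x| + c = 444 + 17 = 461

461


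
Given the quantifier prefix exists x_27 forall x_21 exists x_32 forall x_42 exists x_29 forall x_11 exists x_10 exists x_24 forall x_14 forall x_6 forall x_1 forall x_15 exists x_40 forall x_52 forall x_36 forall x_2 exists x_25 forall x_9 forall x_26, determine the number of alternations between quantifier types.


Walk the prefix and count type changes:
  position 1: exists -> forall <-- alternation
  position 2: forall -> exists <-- alternation
  position 3: exists -> forall <-- alternation
  position 4: forall -> exists <-- alternation
  position 5: exists -> forall <-- alternation
  position 6: forall -> exists <-- alternation
  position 7: exists -> exists
  position 8: exists -> forall <-- alternation
  position 9: forall -> forall
  position 10: forall -> forall
  position 11: forall -> forall
  position 12: forall -> exists <-- alternation
  position 13: exists -> forall <-- alternation
  position 14: forall -> forall
  position 15: forall -> forall
  position 16: forall -> exists <-- alternation
  position 17: exists -> forall <-- alternation
  position 18: forall -> forall
Total alternations = 11

11


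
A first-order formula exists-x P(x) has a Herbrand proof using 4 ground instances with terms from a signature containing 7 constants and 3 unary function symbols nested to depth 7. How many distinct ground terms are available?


Herbrand terms by depth:
Depth 0: 7 constants
Depth 1: 21 new terms (running total: 28)
Depth 2: 63 new terms (running total: 91)
Depth 3: 189 new terms (running total: 280)
Depth 4: 567 new terms (running total: 847)
Depth 5: 1701 new terms (running total: 2548)
Depth 6: 5103 new terms (running total: 7651)
Depth 7: 15309 new terms (running total: 22960)
Total distinct ground terms = 22960

22960


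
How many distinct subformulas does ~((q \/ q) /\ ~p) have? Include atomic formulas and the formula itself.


Formula: ~((q \/ q) /\ ~p)
Subformulas found:
  1. q
  2. p
  3. ~p
  4. (q \/ q)
  5. ((q \/ q) /\ ~p)
  6. ~((q \/ q) /\ ~p)
Total distinct subformulas = 6

6


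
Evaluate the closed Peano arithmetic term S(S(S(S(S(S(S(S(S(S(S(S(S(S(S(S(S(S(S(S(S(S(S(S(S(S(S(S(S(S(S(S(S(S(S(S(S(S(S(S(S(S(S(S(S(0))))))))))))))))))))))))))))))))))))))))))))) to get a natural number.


Counting successors applied to 0:
45 applications of S to 0 = 45

45


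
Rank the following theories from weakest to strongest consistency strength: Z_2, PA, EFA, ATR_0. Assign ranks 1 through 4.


Ordering by consistency strength:
1. EFA
2. PA
3. ATR_0
4. Z_2


Z_2=4, PA=2, EFA=1, ATR_0=3


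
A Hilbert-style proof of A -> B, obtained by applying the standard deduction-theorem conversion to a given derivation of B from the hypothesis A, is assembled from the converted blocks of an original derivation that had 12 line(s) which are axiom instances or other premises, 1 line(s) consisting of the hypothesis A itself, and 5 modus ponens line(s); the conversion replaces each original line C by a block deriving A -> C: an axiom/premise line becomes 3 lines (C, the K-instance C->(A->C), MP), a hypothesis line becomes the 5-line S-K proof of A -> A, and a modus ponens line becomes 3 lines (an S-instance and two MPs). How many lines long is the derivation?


Deduction-theorem conversion, block by block:
- 12 axiom/premise lines -> 3 lines each = 36
- 1 hypothesis lines -> 5 lines each (identity proof A->A) = 5
- 5 MP lines -> 3 lines each (S-instance, MP, MP) = 15
Total = 36 + 5 + 15 = 56 lines.

56


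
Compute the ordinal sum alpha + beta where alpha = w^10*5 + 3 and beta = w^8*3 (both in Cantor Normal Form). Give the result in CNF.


Ordinal addition (w^10*5 + 3) + w^8*3:
alpha's leading term has exponent 10 > beta's exponent 8, so it survives.
alpha's tail term has exponent 0 < beta's exponent 8, so it is absorbed by beta.
In ordinal addition, any term followed by a strictly larger-exponent term is absorbed.
Result = w^10*5 + w^8*3

w^10*5 + w^8*3


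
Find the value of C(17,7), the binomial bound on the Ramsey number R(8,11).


R(8,11) <= C(8+11-2, 8-1) = C(17, 7)
C(17, 7) = 17! / (7! * 10!)
= 19448

19448


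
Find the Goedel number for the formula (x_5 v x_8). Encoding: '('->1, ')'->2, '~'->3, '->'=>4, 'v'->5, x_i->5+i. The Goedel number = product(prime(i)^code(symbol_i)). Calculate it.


Formula: (x_5 v x_8)
Symbol codes: [1, 10, 5, 13, 2]
Primes: [2, 3, 5, 7, 11]
p_1^1 = 2^1 = 2
p_2^10 = 3^10 = 59049
p_3^5 = 5^5 = 3125
p_4^13 = 7^13 = 96889010407
p_5^2 = 11^2 = 121
Product = 4326656876489225643750

4326656876489225643750


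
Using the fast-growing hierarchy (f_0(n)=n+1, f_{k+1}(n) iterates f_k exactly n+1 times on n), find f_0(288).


f_0(288) = 288 + 1 = 289

289


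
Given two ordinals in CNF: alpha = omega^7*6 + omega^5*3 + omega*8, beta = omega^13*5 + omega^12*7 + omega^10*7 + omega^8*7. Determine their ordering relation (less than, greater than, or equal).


Compare term by term from highest exponent:
alpha = omega^7*6 + omega^5*3 + omega*8
beta = omega^13*5 + omega^12*7 + omega^10*7 + omega^8*7
Term 1: alpha has omega^7*6, beta has omega^13*5
Term 2: alpha has omega^5*3, beta has omega^12*7
Term 3: alpha has omega^1*8, beta has omega^10*7
Term 4: alpha has omega^0*0, beta has omega^8*7
Result: alpha < beta

alpha < beta


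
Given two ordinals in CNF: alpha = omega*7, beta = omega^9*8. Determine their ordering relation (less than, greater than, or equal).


Compare term by term from highest exponent:
alpha = omega*7
beta = omega^9*8
Term 1: alpha has omega^1*7, beta has omega^9*8
Result: alpha < beta

alpha < beta


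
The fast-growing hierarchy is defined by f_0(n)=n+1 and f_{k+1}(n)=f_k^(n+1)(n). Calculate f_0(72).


f_0(72) = 72 + 1 = 73

73


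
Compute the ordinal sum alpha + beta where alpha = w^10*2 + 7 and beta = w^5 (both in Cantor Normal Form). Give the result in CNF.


Ordinal addition (w^10*2 + 7) + w^5:
alpha's leading term has exponent 10 > beta's exponent 5, so it survives.
alpha's tail term has exponent 0 < beta's exponent 5, so it is absorbed by beta.
In ordinal addition, any term followed by a strictly larger-exponent term is absorbed.
Result = w^10*2 + w^5

w^10*2 + w^5


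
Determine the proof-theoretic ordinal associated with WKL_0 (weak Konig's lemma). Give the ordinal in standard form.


The proof-theoretic ordinal of WKL_0 (weak Konig's lemma) is a standard result in ordinal analysis.
This ordinal is the supremum of order types of primitive recursive well-orderings
that the theory can prove to be well-ordered.
For WKL_0 (weak Konig's lemma), the proof-theoretic ordinal is omega^omega.

omega^omega


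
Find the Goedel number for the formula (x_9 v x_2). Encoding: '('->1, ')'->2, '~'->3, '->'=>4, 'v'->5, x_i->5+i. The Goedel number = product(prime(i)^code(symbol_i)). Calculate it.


Formula: (x_9 v x_2)
Symbol codes: [1, 14, 5, 7, 2]
Primes: [2, 3, 5, 7, 11]
p_1^1 = 2^1 = 2
p_2^14 = 3^14 = 4782969
p_3^5 = 5^5 = 3125
p_4^7 = 7^7 = 823543
p_5^2 = 11^2 = 121
Product = 2978854108370043750

2978854108370043750


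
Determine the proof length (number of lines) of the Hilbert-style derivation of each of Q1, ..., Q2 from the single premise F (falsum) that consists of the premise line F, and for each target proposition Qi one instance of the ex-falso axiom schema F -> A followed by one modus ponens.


Ex falso, line by line:
- 1 premise line (F)
- 2 targets, each needing 1 axiom instance (F -> Qi) + 1 MP = 2 lines: 2 * 2 = 4
Total = 1 + 4 = 5 lines.

5


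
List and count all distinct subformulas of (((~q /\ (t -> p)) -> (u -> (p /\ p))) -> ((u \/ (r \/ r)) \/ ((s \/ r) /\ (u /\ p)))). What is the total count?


Formula: (((~q /\ (t -> p)) -> (u -> (p /\ p))) -> ((u \/ (r \/ r)) \/ ((s \/ r) /\ (u /\ p))))
Subformulas found:
  1. r
  2. q
  3. u
  4. s
  5. t
  6. p
  7. ~q
  8. (s \/ r)
  9. (u /\ p)
  10. (r \/ r)
  11. (p /\ p)
  12. (t -> p)
  13. (u -> (p /\ p))
  14. (u \/ (r \/ r))
  15. (~q /\ (t -> p))
  16. ((s \/ r) /\ (u /\ p))
  17. ((~q /\ (t -> p)) -> (u -> (p /\ p)))
  18. ((u \/ (r \/ r)) \/ ((s \/ r) /\ (u /\ p)))
  19. (((~q /\ (t -> p)) -> (u -> (p /\ p))) -> ((u \/ (r \/ r)) \/ ((s \/ r) /\ (u /\ p))))
Total distinct subformulas = 19

19


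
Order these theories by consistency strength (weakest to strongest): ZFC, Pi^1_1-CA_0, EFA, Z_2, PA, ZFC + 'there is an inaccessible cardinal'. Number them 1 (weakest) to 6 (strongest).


Ordering by consistency strength:
1. EFA
2. PA
3. Pi^1_1-CA_0
4. Z_2
5. ZFC
6. ZFC + 'there is an inaccessible cardinal'


ZFC=5, Pi^1_1-CA_0=3, EFA=1, Z_2=4, PA=2, ZFC + 'there is an inaccessible cardinal'=6


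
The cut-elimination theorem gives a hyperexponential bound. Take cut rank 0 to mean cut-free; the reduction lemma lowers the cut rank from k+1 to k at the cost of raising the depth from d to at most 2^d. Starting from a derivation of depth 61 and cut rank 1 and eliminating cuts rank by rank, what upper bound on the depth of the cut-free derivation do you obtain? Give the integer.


Each rank reduction sends depth d to at most 2^d; cut rank r needs r reductions.
2_0(61) = 61
2_1(61) = 2^61 = 2305843009213693952
Cut-free depth bound = 2305843009213693952

2305843009213693952


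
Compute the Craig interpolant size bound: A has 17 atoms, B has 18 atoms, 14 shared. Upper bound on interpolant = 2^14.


Shared atoms = 14
Craig interpolant size bound = 2^14
= 16384

16384


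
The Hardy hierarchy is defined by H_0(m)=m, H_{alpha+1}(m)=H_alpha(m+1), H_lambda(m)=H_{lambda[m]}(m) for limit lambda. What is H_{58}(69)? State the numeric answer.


H_58(69):
For finite ordinals k, H_k(n) = n + k (each successor step adds 1).
H_58(69) = 69 + 58 = 127

127


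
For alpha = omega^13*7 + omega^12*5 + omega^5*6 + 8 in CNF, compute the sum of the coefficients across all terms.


CNF: omega^13*7 + omega^12*5 + omega^5*6 + 8
Coefficients: 7 + 5 + 6 + 8 = 26

26


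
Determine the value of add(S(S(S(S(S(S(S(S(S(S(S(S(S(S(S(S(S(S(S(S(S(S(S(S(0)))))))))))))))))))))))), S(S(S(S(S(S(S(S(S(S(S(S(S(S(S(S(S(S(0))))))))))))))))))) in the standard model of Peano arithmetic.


add(S^24(0), S^18(0)):
S^24(0) = 24
S^18(0) = 18
24 + 18 = 42

42


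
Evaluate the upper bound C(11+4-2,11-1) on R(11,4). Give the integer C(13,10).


R(11,4) <= C(11+4-2, 11-1) = C(13, 10)
C(13, 10) = 13! / (10! * 3!)
= 286

286


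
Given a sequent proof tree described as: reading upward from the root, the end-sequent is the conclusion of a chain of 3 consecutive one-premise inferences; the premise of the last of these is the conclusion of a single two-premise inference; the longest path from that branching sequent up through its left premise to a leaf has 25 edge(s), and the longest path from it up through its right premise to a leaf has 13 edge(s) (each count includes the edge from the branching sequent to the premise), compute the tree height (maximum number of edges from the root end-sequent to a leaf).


Longest path through the left premise: 25 edges (measured from the branching sequent)
Longest path through the right premise: 13 edges
Height of the subtree rooted at the branching sequent: max(25, 13) = 25
The branching sequent sits 3 edges above the root (the chain of one-premise inferences), so height = 25 + 3 = 28

28


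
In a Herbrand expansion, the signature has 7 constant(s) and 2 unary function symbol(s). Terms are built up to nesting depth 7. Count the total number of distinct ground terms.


Herbrand terms by depth:
Depth 0: 7 constants
Depth 1: 14 new terms (running total: 21)
Depth 2: 28 new terms (running total: 49)
Depth 3: 56 new terms (running total: 105)
Depth 4: 112 new terms (running total: 217)
Depth 5: 224 new terms (running total: 441)
Depth 6: 448 new terms (running total: 889)
Depth 7: 896 new terms (running total: 1785)
Total distinct ground terms = 1785

1785


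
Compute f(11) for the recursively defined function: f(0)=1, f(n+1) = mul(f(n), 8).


f(0) = 1
f(1) = mul(f(0), 8) = mul(1, 8) = 8
f(2) = mul(f(1), 8) = mul(8, 8) = 64
f(3) = mul(f(2), 8) = mul(64, 8) = 512
f(4) = mul(f(3), 8) = mul(512, 8) = 4096
f(5) = mul(f(4), 8) = mul(4096, 8) = 32768
f(6) = mul(f(5), 8) = mul(32768, 8) = 262144
f(7) = mul(f(6), 8) = mul(262144, 8) = 2097152
f(8) = mul(f(7), 8) = mul(2097152, 8) = 16777216
f(9) = mul(f(8), 8) = mul(16777216, 8) = 134217728
f(10) = mul(f(9), 8) = mul(134217728, 8) = 1073741824
f(11) = mul(f(10), 8) = mul(1073741824, 8) = 8589934592


8589934592


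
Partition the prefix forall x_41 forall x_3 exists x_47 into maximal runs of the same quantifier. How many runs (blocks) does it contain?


Alternations = 1.
Blocks = alternations + 1 = 2

2


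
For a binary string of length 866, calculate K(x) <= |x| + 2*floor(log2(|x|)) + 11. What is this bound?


floor(log2(866)) = 9
2 * 9 = 18
K(x) <= 866 + 18 + 11 = 895

895


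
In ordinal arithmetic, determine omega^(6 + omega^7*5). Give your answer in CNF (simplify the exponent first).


omega^(6 + omega^7*5):
In ordinal addition a term is absorbed by a following term of strictly larger exponent: 0 < 7, so 6 + omega^7*5 = omega^7*5.
omega raised to a CNF ordinal is a single CNF term: Result = omega^(omega^7*5)

omega^(omega^7*5)


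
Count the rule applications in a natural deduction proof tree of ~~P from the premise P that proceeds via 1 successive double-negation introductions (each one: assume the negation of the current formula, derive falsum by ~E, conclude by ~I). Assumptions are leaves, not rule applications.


Each double-negation introduction (from C infer ~~C) uses 2 inference nodes: one ~E (C and ~C give falsum) and one ~I (discharge ~C).
1 double negations = 1 * 2 = 2 inference nodes.

2


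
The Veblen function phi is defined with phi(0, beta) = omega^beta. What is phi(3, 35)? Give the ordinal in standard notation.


phi(3, 35):
phi(3, beta) = eta_beta (the beta-th eta number, fixed point of zeta).
phi(3, 35) = eta_35

eta_35


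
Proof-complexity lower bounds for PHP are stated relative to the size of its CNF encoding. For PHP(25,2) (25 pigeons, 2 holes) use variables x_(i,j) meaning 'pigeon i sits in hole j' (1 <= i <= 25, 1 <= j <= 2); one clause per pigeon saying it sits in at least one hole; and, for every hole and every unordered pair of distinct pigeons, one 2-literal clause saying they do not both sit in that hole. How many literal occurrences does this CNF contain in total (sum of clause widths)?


PHP(25,2): 25 pigeons, 2 holes, 25*2 = 50 variables.
- pigeon clauses: one per pigeon -> 25 clauses of width 2 -> 50 literals
- hole clauses: 2 holes * C(25,2) = 2 * 300 -> 600 clauses of width 2 -> 1200 literals
Total literal occurrences = 50 + 1200 = 1250

1250


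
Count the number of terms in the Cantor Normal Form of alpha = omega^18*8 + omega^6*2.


CNF: omega^18*8 + omega^6*2
Count the summands separated by '+':
  term 1: omega^18*8
  term 2: omega^6*2
Total terms = 2

2


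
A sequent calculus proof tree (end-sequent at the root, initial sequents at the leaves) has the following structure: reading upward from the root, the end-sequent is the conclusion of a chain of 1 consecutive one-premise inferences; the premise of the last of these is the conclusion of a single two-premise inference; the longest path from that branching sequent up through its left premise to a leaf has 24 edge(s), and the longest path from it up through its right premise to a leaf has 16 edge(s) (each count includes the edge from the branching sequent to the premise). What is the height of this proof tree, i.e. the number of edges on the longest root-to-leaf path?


Longest path through the left premise: 24 edges (measured from the branching sequent)
Longest path through the right premise: 16 edges
Height of the subtree rooted at the branching sequent: max(24, 16) = 24
The branching sequent sits 1 edges above the root (the chain of one-premise inferences), so height = 24 + 1 = 25

25
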